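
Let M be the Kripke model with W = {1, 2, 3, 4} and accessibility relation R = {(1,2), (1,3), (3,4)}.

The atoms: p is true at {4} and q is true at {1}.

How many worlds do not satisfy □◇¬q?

2

1: successors {2, 3}; ◇¬q there: 2:F, 3:T. ✗
2: no successors, so □◇¬q holds vacuously. ✓
3: successors {4}; ◇¬q there: 4:F. ✗
4: no successors, so □◇¬q holds vacuously. ✓
Satisfying worlds: {2, 4}.
So □◇¬q fails at the other 2 worlds.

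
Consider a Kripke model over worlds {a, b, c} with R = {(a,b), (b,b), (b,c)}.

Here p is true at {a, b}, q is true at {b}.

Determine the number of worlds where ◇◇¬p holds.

a: successors {b}; ◇¬p there: b:T. ✓
b: successors {b, c}; ◇¬p there: b:T, c:F. ✓
c: no successors, so ◇◇¬p fails. ✗
Satisfying worlds: {a, b}.

2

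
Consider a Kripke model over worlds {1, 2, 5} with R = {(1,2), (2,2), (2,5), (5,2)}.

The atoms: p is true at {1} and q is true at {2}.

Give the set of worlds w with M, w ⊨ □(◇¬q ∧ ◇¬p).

{1, 5}

1: successors {2}; ◇¬q ∧ ◇¬p there: 2:T. ✓
2: successors {2, 5}; ◇¬q ∧ ◇¬p there: 2:T, 5:F. ✗
5: successors {2}; ◇¬q ∧ ◇¬p there: 2:T. ✓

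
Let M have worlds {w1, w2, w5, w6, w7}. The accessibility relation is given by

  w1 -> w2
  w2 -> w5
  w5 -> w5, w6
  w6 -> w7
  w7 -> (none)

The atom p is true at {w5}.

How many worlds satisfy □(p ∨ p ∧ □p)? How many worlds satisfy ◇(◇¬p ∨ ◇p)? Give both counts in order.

For □(p ∨ p ∧ □p):
w1: successors {w2}; p ∨ p ∧ □p there: w2:F. ✗
w2: successors {w5}; p ∨ p ∧ □p there: w5:T. ✓
w5: successors {w5, w6}; p ∨ p ∧ □p there: w5:T, w6:F. ✗
w6: successors {w7}; p ∨ p ∧ □p there: w7:F. ✗
w7: no successors, so □(p ∨ p ∧ □p) holds vacuously. ✓
— 2 worlds.
For ◇(◇¬p ∨ ◇p):
w1: successors {w2}; ◇¬p ∨ ◇p there: w2:T. ✓
w2: successors {w5}; ◇¬p ∨ ◇p there: w5:T. ✓
w5: successors {w5, w6}; ◇¬p ∨ ◇p there: w5:T, w6:T. ✓
w6: successors {w7}; ◇¬p ∨ ◇p there: w7:F. ✗
w7: no successors, so ◇(◇¬p ∨ ◇p) fails. ✗
— 3 worlds.

2 and 3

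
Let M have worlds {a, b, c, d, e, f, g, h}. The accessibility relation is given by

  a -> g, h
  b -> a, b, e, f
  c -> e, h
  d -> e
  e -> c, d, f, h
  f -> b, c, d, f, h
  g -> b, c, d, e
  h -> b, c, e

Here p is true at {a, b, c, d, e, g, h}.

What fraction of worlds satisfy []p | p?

7/8

a: []p is T, p is T. ✓
b: []p is F, p is T. ✓
c: []p is T, p is T. ✓
d: []p is T, p is T. ✓
e: []p is F, p is T. ✓
f: []p is F, p is F. ✗
g: []p is T, p is T. ✓
h: []p is T, p is T. ✓
That's 7 of 8 worlds, so 7/8.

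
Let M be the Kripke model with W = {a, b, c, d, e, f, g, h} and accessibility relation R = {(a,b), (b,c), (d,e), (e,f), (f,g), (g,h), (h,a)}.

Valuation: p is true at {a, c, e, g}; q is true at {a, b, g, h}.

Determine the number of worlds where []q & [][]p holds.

3

a: []q is T, [][]p is T. ✓
b: []q is F, [][]p is T. ✗
c: []q is T, [][]p is T. ✓
d: []q is F, [][]p is F. ✗
e: []q is F, [][]p is T. ✗
f: []q is T, [][]p is F. ✗
g: []q is T, [][]p is T. ✓
h: []q is T, [][]p is F. ✗
Satisfying worlds: {a, c, g}.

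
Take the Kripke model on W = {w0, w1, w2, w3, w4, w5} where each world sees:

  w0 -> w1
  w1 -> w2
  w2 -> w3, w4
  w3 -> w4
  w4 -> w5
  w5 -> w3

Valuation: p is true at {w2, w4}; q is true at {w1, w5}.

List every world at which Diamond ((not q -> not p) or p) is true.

w0: successors {w1}; (not q -> not p) or p there: w1:T. ✓
w1: successors {w2}; (not q -> not p) or p there: w2:T. ✓
w2: successors {w3, w4}; (not q -> not p) or p there: w3:T, w4:T. ✓
w3: successors {w4}; (not q -> not p) or p there: w4:T. ✓
w4: successors {w5}; (not q -> not p) or p there: w5:T. ✓
w5: successors {w3}; (not q -> not p) or p there: w3:T. ✓

{w0, w1, w2, w3, w4, w5}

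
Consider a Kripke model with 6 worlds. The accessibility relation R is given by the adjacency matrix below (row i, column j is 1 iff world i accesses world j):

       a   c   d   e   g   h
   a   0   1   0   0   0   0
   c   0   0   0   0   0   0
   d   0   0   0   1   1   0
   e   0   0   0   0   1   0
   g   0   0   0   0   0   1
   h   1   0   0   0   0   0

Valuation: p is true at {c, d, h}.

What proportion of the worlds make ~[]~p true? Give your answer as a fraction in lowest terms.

a: []~p is F. ✓
c: []~p is T. ✗
d: []~p is T. ✗
e: []~p is T. ✗
g: []~p is F. ✓
h: []~p is T. ✗
That's 2 of 6 worlds, so 2/6 = 1/3.

1/3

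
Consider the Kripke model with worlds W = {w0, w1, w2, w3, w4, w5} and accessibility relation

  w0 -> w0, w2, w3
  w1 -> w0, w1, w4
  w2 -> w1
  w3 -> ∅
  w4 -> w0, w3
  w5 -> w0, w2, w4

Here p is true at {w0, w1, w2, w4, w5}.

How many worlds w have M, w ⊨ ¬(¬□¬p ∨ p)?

1

w0: ¬□¬p ∨ p is T. ✗
w1: ¬□¬p ∨ p is T. ✗
w2: ¬□¬p ∨ p is T. ✗
w3: ¬□¬p ∨ p is F. ✓
w4: ¬□¬p ∨ p is T. ✗
w5: ¬□¬p ∨ p is T. ✗
Satisfying worlds: {w3}.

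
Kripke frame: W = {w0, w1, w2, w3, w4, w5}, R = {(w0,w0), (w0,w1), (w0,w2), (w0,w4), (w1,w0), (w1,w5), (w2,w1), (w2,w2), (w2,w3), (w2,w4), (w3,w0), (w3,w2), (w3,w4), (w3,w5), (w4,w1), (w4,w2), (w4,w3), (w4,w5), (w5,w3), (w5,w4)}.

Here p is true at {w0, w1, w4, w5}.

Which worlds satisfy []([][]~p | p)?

{w1}

w0: successors {w0, w1, w2, w4}; [][]~p | p there: w0:T, w1:T, w2:F, w4:T. ✗
w1: successors {w0, w5}; [][]~p | p there: w0:T, w5:T. ✓
w2: successors {w1, w2, w3, w4}; [][]~p | p there: w1:T, w2:F, w3:F, w4:T. ✗
w3: successors {w0, w2, w4, w5}; [][]~p | p there: w0:T, w2:F, w4:T, w5:T. ✗
w4: successors {w1, w2, w3, w5}; [][]~p | p there: w1:T, w2:F, w3:F, w5:T. ✗
w5: successors {w3, w4}; [][]~p | p there: w3:F, w4:T. ✗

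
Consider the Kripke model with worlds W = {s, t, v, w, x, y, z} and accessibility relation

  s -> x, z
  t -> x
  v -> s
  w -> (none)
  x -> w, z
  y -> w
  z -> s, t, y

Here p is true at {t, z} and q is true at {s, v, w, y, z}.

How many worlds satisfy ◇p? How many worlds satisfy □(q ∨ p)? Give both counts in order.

For ◇p:
s: successors {x, z}; p there: x:F, z:T. ✓
t: successors {x}; p there: x:F. ✗
v: successors {s}; p there: s:F. ✗
w: no successors, so ◇p fails. ✗
x: successors {w, z}; p there: w:F, z:T. ✓
y: successors {w}; p there: w:F. ✗
z: successors {s, t, y}; p there: s:F, t:T, y:F. ✓
— 3 worlds.
For □(q ∨ p):
s: successors {x, z}; q ∨ p there: x:F, z:T. ✗
t: successors {x}; q ∨ p there: x:F. ✗
v: successors {s}; q ∨ p there: s:T. ✓
w: no successors, so □(q ∨ p) holds vacuously. ✓
x: successors {w, z}; q ∨ p there: w:T, z:T. ✓
y: successors {w}; q ∨ p there: w:T. ✓
z: successors {s, t, y}; q ∨ p there: s:T, t:T, y:T. ✓
— 5 worlds.

3 and 5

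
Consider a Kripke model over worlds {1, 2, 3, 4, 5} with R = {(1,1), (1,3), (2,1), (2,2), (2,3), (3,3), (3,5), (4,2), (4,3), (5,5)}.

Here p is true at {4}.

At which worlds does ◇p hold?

1: successors {1, 3}; p there: 1:F, 3:F. ✗
2: successors {1, 2, 3}; p there: 1:F, 2:F, 3:F. ✗
3: successors {3, 5}; p there: 3:F, 5:F. ✗
4: successors {2, 3}; p there: 2:F, 3:F. ✗
5: successors {5}; p there: 5:F. ✗

∅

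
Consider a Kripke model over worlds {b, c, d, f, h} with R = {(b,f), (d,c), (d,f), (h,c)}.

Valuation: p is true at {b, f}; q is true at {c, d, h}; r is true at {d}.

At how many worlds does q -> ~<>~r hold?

b: q is F, ~<>~r is F. ✓
c: q is T, ~<>~r is T. ✓
d: q is T, ~<>~r is F. ✗
f: q is F, ~<>~r is T. ✓
h: q is T, ~<>~r is F. ✗
Satisfying worlds: {b, c, f}.

3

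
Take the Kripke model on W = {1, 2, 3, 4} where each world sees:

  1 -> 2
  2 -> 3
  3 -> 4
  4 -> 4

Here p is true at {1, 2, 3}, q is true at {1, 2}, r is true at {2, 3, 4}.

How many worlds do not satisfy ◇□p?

3

1: successors {2}; □p there: 2:T. ✓
2: successors {3}; □p there: 3:F. ✗
3: successors {4}; □p there: 4:F. ✗
4: successors {4}; □p there: 4:F. ✗
Satisfying worlds: {1}.
So ◇□p fails at the other 3 worlds.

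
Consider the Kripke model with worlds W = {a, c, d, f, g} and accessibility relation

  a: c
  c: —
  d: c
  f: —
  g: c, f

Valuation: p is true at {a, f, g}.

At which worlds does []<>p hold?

a: successors {c}; <>p there: c:F. ✗
c: no successors, so []<>p holds vacuously. ✓
d: successors {c}; <>p there: c:F. ✗
f: no successors, so []<>p holds vacuously. ✓
g: successors {c, f}; <>p there: c:F, f:F. ✗

{c, f}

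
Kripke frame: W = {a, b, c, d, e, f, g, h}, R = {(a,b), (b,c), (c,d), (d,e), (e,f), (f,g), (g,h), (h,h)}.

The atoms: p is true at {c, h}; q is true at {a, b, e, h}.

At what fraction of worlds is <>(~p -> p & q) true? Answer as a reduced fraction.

a: successors {b}; ~p -> p & q there: b:F. ✗
b: successors {c}; ~p -> p & q there: c:T. ✓
c: successors {d}; ~p -> p & q there: d:F. ✗
d: successors {e}; ~p -> p & q there: e:F. ✗
e: successors {f}; ~p -> p & q there: f:F. ✗
f: successors {g}; ~p -> p & q there: g:F. ✗
g: successors {h}; ~p -> p & q there: h:T. ✓
h: successors {h}; ~p -> p & q there: h:T. ✓
That's 3 of 8 worlds, so 3/8.

3/8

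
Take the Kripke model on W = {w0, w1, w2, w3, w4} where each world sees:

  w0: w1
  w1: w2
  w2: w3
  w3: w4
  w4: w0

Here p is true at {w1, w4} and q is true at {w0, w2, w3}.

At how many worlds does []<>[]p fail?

3

w0: successors {w1}; <>[]p there: w1:F. ✗
w1: successors {w2}; <>[]p there: w2:T. ✓
w2: successors {w3}; <>[]p there: w3:F. ✗
w3: successors {w4}; <>[]p there: w4:T. ✓
w4: successors {w0}; <>[]p there: w0:F. ✗
Satisfying worlds: {w1, w3}.
So []<>[]p fails at the other 3 worlds.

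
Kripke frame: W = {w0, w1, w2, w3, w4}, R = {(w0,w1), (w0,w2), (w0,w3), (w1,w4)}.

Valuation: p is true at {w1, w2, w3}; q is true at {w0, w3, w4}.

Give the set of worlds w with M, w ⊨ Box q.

w0: successors {w1, w2, w3}; q there: w1:F, w2:F, w3:T. ✗
w1: successors {w4}; q there: w4:T. ✓
w2: no successors, so Box q holds vacuously. ✓
w3: no successors, so Box q holds vacuously. ✓
w4: no successors, so Box q holds vacuously. ✓

{w1, w2, w3, w4}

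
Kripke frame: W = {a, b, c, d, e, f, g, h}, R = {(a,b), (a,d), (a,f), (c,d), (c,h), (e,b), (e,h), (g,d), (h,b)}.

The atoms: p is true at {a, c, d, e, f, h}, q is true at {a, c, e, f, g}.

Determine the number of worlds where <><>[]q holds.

2

a: successors {b, d, f}; <>[]q there: b:F, d:F, f:F. ✗
b: no successors, so <><>[]q fails. ✗
c: successors {d, h}; <>[]q there: d:F, h:T. ✓
d: no successors, so <><>[]q fails. ✗
e: successors {b, h}; <>[]q there: b:F, h:T. ✓
f: no successors, so <><>[]q fails. ✗
g: successors {d}; <>[]q there: d:F. ✗
h: successors {b}; <>[]q there: b:F. ✗
Satisfying worlds: {c, e}.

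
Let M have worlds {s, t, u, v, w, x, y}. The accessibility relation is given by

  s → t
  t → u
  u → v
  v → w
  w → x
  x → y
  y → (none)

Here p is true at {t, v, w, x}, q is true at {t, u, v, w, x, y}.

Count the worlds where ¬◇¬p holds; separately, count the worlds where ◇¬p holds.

5 and 2

For ¬◇¬p:
s: ◇¬p is F. ✓
t: ◇¬p is T. ✗
u: ◇¬p is F. ✓
v: ◇¬p is F. ✓
w: ◇¬p is F. ✓
x: ◇¬p is T. ✗
y: ◇¬p is F. ✓
— 5 worlds.
For ◇¬p:
s: successors {t}; ¬p there: t:F. ✗
t: successors {u}; ¬p there: u:T. ✓
u: successors {v}; ¬p there: v:F. ✗
v: successors {w}; ¬p there: w:F. ✗
w: successors {x}; ¬p there: x:F. ✗
x: successors {y}; ¬p there: y:T. ✓
y: no successors, so ◇¬p fails. ✗
— 2 worlds.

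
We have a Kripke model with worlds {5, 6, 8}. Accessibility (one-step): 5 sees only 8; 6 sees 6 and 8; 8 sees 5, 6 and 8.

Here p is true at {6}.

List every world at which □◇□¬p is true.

{5}

5: successors {8}; ◇□¬p there: 8:T. ✓
6: successors {6, 8}; ◇□¬p there: 6:F, 8:T. ✗
8: successors {5, 6, 8}; ◇□¬p there: 5:F, 6:F, 8:T. ✗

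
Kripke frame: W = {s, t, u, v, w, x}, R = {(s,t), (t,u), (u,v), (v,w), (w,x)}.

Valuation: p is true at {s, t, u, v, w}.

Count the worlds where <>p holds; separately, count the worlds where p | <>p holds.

4 and 5

For <>p:
s: successors {t}; p there: t:T. ✓
t: successors {u}; p there: u:T. ✓
u: successors {v}; p there: v:T. ✓
v: successors {w}; p there: w:T. ✓
w: successors {x}; p there: x:F. ✗
x: no successors, so <>p fails. ✗
— 4 worlds.
For p | <>p:
s: p is T, <>p is T. ✓
t: p is T, <>p is T. ✓
u: p is T, <>p is T. ✓
v: p is T, <>p is T. ✓
w: p is T, <>p is F. ✓
x: p is F, <>p is F. ✗
— 5 worlds.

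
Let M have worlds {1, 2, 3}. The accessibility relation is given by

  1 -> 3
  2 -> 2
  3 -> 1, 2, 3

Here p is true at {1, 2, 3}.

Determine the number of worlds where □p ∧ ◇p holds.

3

1: □p is T, ◇p is T. ✓
2: □p is T, ◇p is T. ✓
3: □p is T, ◇p is T. ✓
Satisfying worlds: {1, 2, 3}.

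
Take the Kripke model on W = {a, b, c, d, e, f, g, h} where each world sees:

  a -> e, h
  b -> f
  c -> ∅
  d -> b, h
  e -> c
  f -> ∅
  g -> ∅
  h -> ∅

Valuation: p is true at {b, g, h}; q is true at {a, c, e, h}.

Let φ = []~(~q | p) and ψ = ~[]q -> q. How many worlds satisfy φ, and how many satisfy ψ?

5 and 6

For []~(~q | p):
a: successors {e, h}; ~(~q | p) there: e:T, h:F. ✗
b: successors {f}; ~(~q | p) there: f:F. ✗
c: no successors, so []~(~q | p) holds vacuously. ✓
d: successors {b, h}; ~(~q | p) there: b:F, h:F. ✗
e: successors {c}; ~(~q | p) there: c:T. ✓
f: no successors, so []~(~q | p) holds vacuously. ✓
g: no successors, so []~(~q | p) holds vacuously. ✓
h: no successors, so []~(~q | p) holds vacuously. ✓
— 5 worlds.
For ~[]q -> q:
a: ~[]q is F, q is T. ✓
b: ~[]q is T, q is F. ✗
c: ~[]q is F, q is T. ✓
d: ~[]q is T, q is F. ✗
e: ~[]q is F, q is T. ✓
f: ~[]q is F, q is F. ✓
g: ~[]q is F, q is F. ✓
h: ~[]q is F, q is T. ✓
— 6 worlds.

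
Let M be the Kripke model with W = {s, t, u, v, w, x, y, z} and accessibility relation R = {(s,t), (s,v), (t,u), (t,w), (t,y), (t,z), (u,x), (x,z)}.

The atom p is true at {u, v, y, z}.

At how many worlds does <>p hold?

s: successors {t, v}; p there: t:F, v:T. ✓
t: successors {u, w, y, z}; p there: u:T, w:F, y:T, z:T. ✓
u: successors {x}; p there: x:F. ✗
v: no successors, so <>p fails. ✗
w: no successors, so <>p fails. ✗
x: successors {z}; p there: z:T. ✓
y: no successors, so <>p fails. ✗
z: no successors, so <>p fails. ✗
Satisfying worlds: {s, t, x}.

3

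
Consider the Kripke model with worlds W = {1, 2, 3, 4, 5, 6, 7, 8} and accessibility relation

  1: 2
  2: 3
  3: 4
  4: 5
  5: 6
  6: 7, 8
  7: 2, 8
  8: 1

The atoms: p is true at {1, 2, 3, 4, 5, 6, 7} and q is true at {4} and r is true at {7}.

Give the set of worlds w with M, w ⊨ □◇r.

1: successors {2}; ◇r there: 2:F. ✗
2: successors {3}; ◇r there: 3:F. ✗
3: successors {4}; ◇r there: 4:F. ✗
4: successors {5}; ◇r there: 5:F. ✗
5: successors {6}; ◇r there: 6:T. ✓
6: successors {7, 8}; ◇r there: 7:F, 8:F. ✗
7: successors {2, 8}; ◇r there: 2:F, 8:F. ✗
8: successors {1}; ◇r there: 1:F. ✗

{5}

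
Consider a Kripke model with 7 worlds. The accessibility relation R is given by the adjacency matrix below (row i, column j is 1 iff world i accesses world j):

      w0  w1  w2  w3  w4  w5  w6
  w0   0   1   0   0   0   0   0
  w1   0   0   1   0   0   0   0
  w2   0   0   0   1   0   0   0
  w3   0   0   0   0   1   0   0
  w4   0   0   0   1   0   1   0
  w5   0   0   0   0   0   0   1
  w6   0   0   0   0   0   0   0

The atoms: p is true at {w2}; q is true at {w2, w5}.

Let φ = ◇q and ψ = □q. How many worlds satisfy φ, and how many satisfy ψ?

For ◇q:
w0: successors {w1}; q there: w1:F. ✗
w1: successors {w2}; q there: w2:T. ✓
w2: successors {w3}; q there: w3:F. ✗
w3: successors {w4}; q there: w4:F. ✗
w4: successors {w3, w5}; q there: w3:F, w5:T. ✓
w5: successors {w6}; q there: w6:F. ✗
w6: no successors, so ◇q fails. ✗
— 2 worlds.
For □q:
w0: successors {w1}; q there: w1:F. ✗
w1: successors {w2}; q there: w2:T. ✓
w2: successors {w3}; q there: w3:F. ✗
w3: successors {w4}; q there: w4:F. ✗
w4: successors {w3, w5}; q there: w3:F, w5:T. ✗
w5: successors {w6}; q there: w6:F. ✗
w6: no successors, so □q holds vacuously. ✓
— 2 worlds.

2 and 2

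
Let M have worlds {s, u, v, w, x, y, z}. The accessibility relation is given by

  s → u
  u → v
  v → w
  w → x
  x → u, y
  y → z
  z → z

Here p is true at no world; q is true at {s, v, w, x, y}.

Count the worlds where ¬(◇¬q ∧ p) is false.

0

s: ◇¬q ∧ p is F. ✓
u: ◇¬q ∧ p is F. ✓
v: ◇¬q ∧ p is F. ✓
w: ◇¬q ∧ p is F. ✓
x: ◇¬q ∧ p is F. ✓
y: ◇¬q ∧ p is F. ✓
z: ◇¬q ∧ p is F. ✓
Satisfying worlds: {s, u, v, w, x, y, z}.
So ¬(◇¬q ∧ p) fails at the other 0 worlds.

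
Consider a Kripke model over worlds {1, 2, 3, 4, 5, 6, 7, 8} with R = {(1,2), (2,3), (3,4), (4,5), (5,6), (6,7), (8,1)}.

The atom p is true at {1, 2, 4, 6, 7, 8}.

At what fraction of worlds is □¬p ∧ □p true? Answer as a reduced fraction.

1/8

1: □¬p is F, □p is T. ✗
2: □¬p is T, □p is F. ✗
3: □¬p is F, □p is T. ✗
4: □¬p is T, □p is F. ✗
5: □¬p is F, □p is T. ✗
6: □¬p is F, □p is T. ✗
7: □¬p is T, □p is T. ✓
8: □¬p is F, □p is T. ✗
That's 1 of 8 worlds, so 1/8.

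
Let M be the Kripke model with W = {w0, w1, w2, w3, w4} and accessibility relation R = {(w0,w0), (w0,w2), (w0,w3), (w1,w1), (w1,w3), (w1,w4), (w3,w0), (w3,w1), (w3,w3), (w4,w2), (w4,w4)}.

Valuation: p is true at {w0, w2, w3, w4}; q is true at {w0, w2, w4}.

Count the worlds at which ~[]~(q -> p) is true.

4

w0: []~(q -> p) is F. ✓
w1: []~(q -> p) is F. ✓
w2: []~(q -> p) is T. ✗
w3: []~(q -> p) is F. ✓
w4: []~(q -> p) is F. ✓
Satisfying worlds: {w0, w1, w3, w4}.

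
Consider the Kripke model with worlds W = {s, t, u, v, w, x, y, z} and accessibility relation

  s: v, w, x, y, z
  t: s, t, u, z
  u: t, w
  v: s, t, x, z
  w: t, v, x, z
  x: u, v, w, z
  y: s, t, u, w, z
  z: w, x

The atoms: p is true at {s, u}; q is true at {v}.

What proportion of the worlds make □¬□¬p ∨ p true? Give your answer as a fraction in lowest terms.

1/4

s: □¬□¬p is F, p is T. ✓
t: □¬□¬p is F, p is F. ✗
u: □¬□¬p is F, p is T. ✓
v: □¬□¬p is F, p is F. ✗
w: □¬□¬p is F, p is F. ✗
x: □¬□¬p is F, p is F. ✗
y: □¬□¬p is F, p is F. ✗
z: □¬□¬p is F, p is F. ✗
That's 2 of 8 worlds, so 2/8 = 1/4.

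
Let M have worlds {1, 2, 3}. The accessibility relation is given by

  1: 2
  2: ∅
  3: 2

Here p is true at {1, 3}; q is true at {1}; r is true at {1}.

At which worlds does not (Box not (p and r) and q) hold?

1: Box not (p and r) and q is T. ✗
2: Box not (p and r) and q is F. ✓
3: Box not (p and r) and q is F. ✓

{2, 3}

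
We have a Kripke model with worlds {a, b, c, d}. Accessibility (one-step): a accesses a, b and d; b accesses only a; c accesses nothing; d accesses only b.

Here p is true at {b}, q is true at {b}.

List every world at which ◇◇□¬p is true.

a: successors {a, b, d}; ◇□¬p there: a:T, b:F, d:T. ✓
b: successors {a}; ◇□¬p there: a:T. ✓
c: no successors, so ◇◇□¬p fails. ✗
d: successors {b}; ◇□¬p there: b:F. ✗

{a, b}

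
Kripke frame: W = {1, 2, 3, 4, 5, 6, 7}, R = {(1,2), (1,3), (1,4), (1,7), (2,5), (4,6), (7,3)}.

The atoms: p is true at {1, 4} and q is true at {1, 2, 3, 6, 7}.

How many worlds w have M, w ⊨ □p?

1: successors {2, 3, 4, 7}; p there: 2:F, 3:F, 4:T, 7:F. ✗
2: successors {5}; p there: 5:F. ✗
3: no successors, so □p holds vacuously. ✓
4: successors {6}; p there: 6:F. ✗
5: no successors, so □p holds vacuously. ✓
6: no successors, so □p holds vacuously. ✓
7: successors {3}; p there: 3:F. ✗
Satisfying worlds: {3, 5, 6}.

3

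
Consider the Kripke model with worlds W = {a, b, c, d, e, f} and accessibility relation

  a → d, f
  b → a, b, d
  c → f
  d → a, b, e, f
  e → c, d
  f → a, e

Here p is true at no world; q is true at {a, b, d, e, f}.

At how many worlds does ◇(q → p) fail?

a: successors {d, f}; q → p there: d:F, f:F. ✗
b: successors {a, b, d}; q → p there: a:F, b:F, d:F. ✗
c: successors {f}; q → p there: f:F. ✗
d: successors {a, b, e, f}; q → p there: a:F, b:F, e:F, f:F. ✗
e: successors {c, d}; q → p there: c:T, d:F. ✓
f: successors {a, e}; q → p there: a:F, e:F. ✗
Satisfying worlds: {e}.
So ◇(q → p) fails at the other 5 worlds.

5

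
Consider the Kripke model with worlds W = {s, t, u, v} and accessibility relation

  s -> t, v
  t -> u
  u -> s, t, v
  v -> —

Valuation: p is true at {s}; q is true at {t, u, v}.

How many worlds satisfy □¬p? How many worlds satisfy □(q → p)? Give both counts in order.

For □¬p:
s: successors {t, v}; ¬p there: t:T, v:T. ✓
t: successors {u}; ¬p there: u:T. ✓
u: successors {s, t, v}; ¬p there: s:F, t:T, v:T. ✗
v: no successors, so □¬p holds vacuously. ✓
— 3 worlds.
For □(q → p):
s: successors {t, v}; q → p there: t:F, v:F. ✗
t: successors {u}; q → p there: u:F. ✗
u: successors {s, t, v}; q → p there: s:T, t:F, v:F. ✗
v: no successors, so □(q → p) holds vacuously. ✓
— 1 world.

3 and 1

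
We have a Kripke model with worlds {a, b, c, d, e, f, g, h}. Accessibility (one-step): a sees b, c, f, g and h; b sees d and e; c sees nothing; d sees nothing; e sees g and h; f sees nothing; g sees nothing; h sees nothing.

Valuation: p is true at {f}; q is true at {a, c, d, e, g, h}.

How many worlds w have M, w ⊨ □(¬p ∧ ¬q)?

5

a: successors {b, c, f, g, h}; ¬p ∧ ¬q there: b:T, c:F, f:F, g:F, h:F. ✗
b: successors {d, e}; ¬p ∧ ¬q there: d:F, e:F. ✗
c: no successors, so □(¬p ∧ ¬q) holds vacuously. ✓
d: no successors, so □(¬p ∧ ¬q) holds vacuously. ✓
e: successors {g, h}; ¬p ∧ ¬q there: g:F, h:F. ✗
f: no successors, so □(¬p ∧ ¬q) holds vacuously. ✓
g: no successors, so □(¬p ∧ ¬q) holds vacuously. ✓
h: no successors, so □(¬p ∧ ¬q) holds vacuously. ✓
Satisfying worlds: {c, d, f, g, h}.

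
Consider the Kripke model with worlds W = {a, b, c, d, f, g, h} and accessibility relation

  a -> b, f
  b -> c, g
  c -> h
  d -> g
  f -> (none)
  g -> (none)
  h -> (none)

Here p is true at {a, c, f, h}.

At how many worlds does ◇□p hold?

a: successors {b, f}; □p there: b:F, f:T. ✓
b: successors {c, g}; □p there: c:T, g:T. ✓
c: successors {h}; □p there: h:T. ✓
d: successors {g}; □p there: g:T. ✓
f: no successors, so ◇□p fails. ✗
g: no successors, so ◇□p fails. ✗
h: no successors, so ◇□p fails. ✗
Satisfying worlds: {a, b, c, d}.

4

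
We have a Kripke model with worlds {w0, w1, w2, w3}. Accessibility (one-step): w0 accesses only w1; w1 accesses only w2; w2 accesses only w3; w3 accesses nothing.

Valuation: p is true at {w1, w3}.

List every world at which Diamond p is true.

w0: successors {w1}; p there: w1:T. ✓
w1: successors {w2}; p there: w2:F. ✗
w2: successors {w3}; p there: w3:T. ✓
w3: no successors, so Diamond p fails. ✗

{w0, w2}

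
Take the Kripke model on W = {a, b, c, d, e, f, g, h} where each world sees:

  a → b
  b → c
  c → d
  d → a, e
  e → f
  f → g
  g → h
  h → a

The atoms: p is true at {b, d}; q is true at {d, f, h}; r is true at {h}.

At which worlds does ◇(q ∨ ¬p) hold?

{b, c, d, e, f, g, h}

a: successors {b}; q ∨ ¬p there: b:F. ✗
b: successors {c}; q ∨ ¬p there: c:T. ✓
c: successors {d}; q ∨ ¬p there: d:T. ✓
d: successors {a, e}; q ∨ ¬p there: a:T, e:T. ✓
e: successors {f}; q ∨ ¬p there: f:T. ✓
f: successors {g}; q ∨ ¬p there: g:T. ✓
g: successors {h}; q ∨ ¬p there: h:T. ✓
h: successors {a}; q ∨ ¬p there: a:T. ✓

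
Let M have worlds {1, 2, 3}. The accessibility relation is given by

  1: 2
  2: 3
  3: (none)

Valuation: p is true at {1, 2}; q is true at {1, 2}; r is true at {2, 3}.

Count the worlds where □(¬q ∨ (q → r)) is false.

0

1: successors {2}; ¬q ∨ (q → r) there: 2:T. ✓
2: successors {3}; ¬q ∨ (q → r) there: 3:T. ✓
3: no successors, so □(¬q ∨ (q → r)) holds vacuously. ✓
Satisfying worlds: {1, 2, 3}.
So □(¬q ∨ (q → r)) fails at the other 0 worlds.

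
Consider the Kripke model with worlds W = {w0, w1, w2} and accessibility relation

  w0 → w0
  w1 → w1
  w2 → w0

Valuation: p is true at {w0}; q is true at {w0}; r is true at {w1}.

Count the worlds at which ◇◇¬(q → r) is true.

2

w0: successors {w0}; ◇¬(q → r) there: w0:T. ✓
w1: successors {w1}; ◇¬(q → r) there: w1:F. ✗
w2: successors {w0}; ◇¬(q → r) there: w0:T. ✓
Satisfying worlds: {w0, w2}.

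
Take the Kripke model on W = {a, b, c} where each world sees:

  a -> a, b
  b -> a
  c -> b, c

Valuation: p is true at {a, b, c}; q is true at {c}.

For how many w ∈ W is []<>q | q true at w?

a: []<>q is F, q is F. ✗
b: []<>q is F, q is F. ✗
c: []<>q is F, q is T. ✓
Satisfying worlds: {c}.

1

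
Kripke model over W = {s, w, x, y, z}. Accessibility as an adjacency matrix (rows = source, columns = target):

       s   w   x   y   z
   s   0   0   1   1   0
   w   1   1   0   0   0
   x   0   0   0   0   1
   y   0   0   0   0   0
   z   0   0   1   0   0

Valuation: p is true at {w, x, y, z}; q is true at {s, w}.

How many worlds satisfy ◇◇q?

1

s: successors {x, y}; ◇q there: x:F, y:F. ✗
w: successors {s, w}; ◇q there: s:F, w:T. ✓
x: successors {z}; ◇q there: z:F. ✗
y: no successors, so ◇◇q fails. ✗
z: successors {x}; ◇q there: x:F. ✗
Satisfying worlds: {w}.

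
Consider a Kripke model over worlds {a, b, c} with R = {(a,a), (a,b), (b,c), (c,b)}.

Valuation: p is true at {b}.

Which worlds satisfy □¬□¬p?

{b}

a: successors {a, b}; ¬□¬p there: a:T, b:F. ✗
b: successors {c}; ¬□¬p there: c:T. ✓
c: successors {b}; ¬□¬p there: b:F. ✗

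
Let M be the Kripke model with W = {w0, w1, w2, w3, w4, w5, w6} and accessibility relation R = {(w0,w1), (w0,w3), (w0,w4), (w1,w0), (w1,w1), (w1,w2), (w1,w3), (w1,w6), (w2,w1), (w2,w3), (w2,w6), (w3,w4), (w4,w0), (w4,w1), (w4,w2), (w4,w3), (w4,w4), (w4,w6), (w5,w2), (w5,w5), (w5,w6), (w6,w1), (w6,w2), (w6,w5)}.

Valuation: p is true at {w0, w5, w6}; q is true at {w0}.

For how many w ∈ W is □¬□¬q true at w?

1

w0: successors {w1, w3, w4}; ¬□¬q there: w1:T, w3:F, w4:T. ✗
w1: successors {w0, w1, w2, w3, w6}; ¬□¬q there: w0:F, w1:T, w2:F, w3:F, w6:F. ✗
w2: successors {w1, w3, w6}; ¬□¬q there: w1:T, w3:F, w6:F. ✗
w3: successors {w4}; ¬□¬q there: w4:T. ✓
w4: successors {w0, w1, w2, w3, w4, w6}; ¬□¬q there: w0:F, w1:T, w2:F, w3:F, w4:T, w6:F. ✗
w5: successors {w2, w5, w6}; ¬□¬q there: w2:F, w5:F, w6:F. ✗
w6: successors {w1, w2, w5}; ¬□¬q there: w1:T, w2:F, w5:F. ✗
Satisfying worlds: {w3}.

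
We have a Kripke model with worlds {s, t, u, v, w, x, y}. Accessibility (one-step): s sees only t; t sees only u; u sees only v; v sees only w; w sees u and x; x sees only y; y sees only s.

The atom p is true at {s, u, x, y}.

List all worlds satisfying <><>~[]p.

s: successors {t}; <>~[]p there: t:T. ✓
t: successors {u}; <>~[]p there: u:T. ✓
u: successors {v}; <>~[]p there: v:F. ✗
v: successors {w}; <>~[]p there: w:T. ✓
w: successors {u, x}; <>~[]p there: u:T, x:F. ✓
x: successors {y}; <>~[]p there: y:T. ✓
y: successors {s}; <>~[]p there: s:F. ✗

{s, t, v, w, x}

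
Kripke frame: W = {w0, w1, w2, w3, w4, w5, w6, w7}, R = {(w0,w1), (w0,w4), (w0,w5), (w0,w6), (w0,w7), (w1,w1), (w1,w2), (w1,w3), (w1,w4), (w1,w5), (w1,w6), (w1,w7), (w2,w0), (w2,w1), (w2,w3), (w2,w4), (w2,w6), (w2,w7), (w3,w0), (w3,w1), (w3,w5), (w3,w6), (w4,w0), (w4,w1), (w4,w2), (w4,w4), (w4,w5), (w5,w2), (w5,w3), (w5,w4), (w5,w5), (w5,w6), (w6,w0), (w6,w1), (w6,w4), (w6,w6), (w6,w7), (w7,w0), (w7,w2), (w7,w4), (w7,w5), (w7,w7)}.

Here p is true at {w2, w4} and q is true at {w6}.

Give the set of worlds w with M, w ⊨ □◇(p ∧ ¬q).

w0: successors {w1, w4, w5, w6, w7}; ◇(p ∧ ¬q) there: w1:T, w4:T, w5:T, w6:T, w7:T. ✓
w1: successors {w1, w2, w3, w4, w5, w6, w7}; ◇(p ∧ ¬q) there: w1:T, w2:T, w3:F, w4:T, w5:T, w6:T, w7:T. ✗
w2: successors {w0, w1, w3, w4, w6, w7}; ◇(p ∧ ¬q) there: w0:T, w1:T, w3:F, w4:T, w6:T, w7:T. ✗
w3: successors {w0, w1, w5, w6}; ◇(p ∧ ¬q) there: w0:T, w1:T, w5:T, w6:T. ✓
w4: successors {w0, w1, w2, w4, w5}; ◇(p ∧ ¬q) there: w0:T, w1:T, w2:T, w4:T, w5:T. ✓
w5: successors {w2, w3, w4, w5, w6}; ◇(p ∧ ¬q) there: w2:T, w3:F, w4:T, w5:T, w6:T. ✗
w6: successors {w0, w1, w4, w6, w7}; ◇(p ∧ ¬q) there: w0:T, w1:T, w4:T, w6:T, w7:T. ✓
w7: successors {w0, w2, w4, w5, w7}; ◇(p ∧ ¬q) there: w0:T, w2:T, w4:T, w5:T, w7:T. ✓

{w0, w3, w4, w6, w7}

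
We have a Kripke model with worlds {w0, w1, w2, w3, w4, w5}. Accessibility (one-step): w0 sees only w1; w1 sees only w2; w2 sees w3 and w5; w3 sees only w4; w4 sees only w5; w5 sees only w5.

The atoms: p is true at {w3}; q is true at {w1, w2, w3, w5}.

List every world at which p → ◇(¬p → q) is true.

{w0, w1, w2, w4, w5}

w0: p is F, ◇(¬p → q) is T. ✓
w1: p is F, ◇(¬p → q) is T. ✓
w2: p is F, ◇(¬p → q) is T. ✓
w3: p is T, ◇(¬p → q) is F. ✗
w4: p is F, ◇(¬p → q) is T. ✓
w5: p is F, ◇(¬p → q) is T. ✓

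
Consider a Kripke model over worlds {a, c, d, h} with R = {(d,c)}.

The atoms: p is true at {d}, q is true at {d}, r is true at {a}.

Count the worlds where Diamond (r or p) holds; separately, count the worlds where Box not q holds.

0 and 4

For Diamond (r or p):
a: no successors, so Diamond (r or p) fails. ✗
c: no successors, so Diamond (r or p) fails. ✗
d: successors {c}; r or p there: c:F. ✗
h: no successors, so Diamond (r or p) fails. ✗
— 0 worlds.
For Box not q:
a: no successors, so Box not q holds vacuously. ✓
c: no successors, so Box not q holds vacuously. ✓
d: successors {c}; not q there: c:T. ✓
h: no successors, so Box not q holds vacuously. ✓
— 4 worlds.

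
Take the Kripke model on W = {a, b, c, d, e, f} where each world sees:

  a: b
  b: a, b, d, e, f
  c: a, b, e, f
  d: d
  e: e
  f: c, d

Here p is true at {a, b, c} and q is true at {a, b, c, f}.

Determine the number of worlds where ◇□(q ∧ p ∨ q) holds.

2

a: successors {b}; □(q ∧ p ∨ q) there: b:F. ✗
b: successors {a, b, d, e, f}; □(q ∧ p ∨ q) there: a:T, b:F, d:F, e:F, f:F. ✓
c: successors {a, b, e, f}; □(q ∧ p ∨ q) there: a:T, b:F, e:F, f:F. ✓
d: successors {d}; □(q ∧ p ∨ q) there: d:F. ✗
e: successors {e}; □(q ∧ p ∨ q) there: e:F. ✗
f: successors {c, d}; □(q ∧ p ∨ q) there: c:F, d:F. ✗
Satisfying worlds: {b, c}.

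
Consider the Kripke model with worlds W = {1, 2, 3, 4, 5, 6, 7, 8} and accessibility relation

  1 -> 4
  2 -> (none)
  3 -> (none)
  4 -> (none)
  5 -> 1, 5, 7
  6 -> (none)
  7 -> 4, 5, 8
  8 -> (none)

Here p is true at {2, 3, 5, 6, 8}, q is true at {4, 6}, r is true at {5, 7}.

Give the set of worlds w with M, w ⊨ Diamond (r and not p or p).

{5, 7}

1: successors {4}; r and not p or p there: 4:F. ✗
2: no successors, so Diamond (r and not p or p) fails. ✗
3: no successors, so Diamond (r and not p or p) fails. ✗
4: no successors, so Diamond (r and not p or p) fails. ✗
5: successors {1, 5, 7}; r and not p or p there: 1:F, 5:T, 7:T. ✓
6: no successors, so Diamond (r and not p or p) fails. ✗
7: successors {4, 5, 8}; r and not p or p there: 4:F, 5:T, 8:T. ✓
8: no successors, so Diamond (r and not p or p) fails. ✗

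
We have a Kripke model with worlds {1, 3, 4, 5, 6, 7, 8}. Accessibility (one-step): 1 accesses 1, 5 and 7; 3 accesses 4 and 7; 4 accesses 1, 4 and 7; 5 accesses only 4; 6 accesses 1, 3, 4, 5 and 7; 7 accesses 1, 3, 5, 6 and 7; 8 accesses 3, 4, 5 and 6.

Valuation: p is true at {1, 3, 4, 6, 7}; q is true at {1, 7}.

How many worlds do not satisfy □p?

4

1: successors {1, 5, 7}; p there: 1:T, 5:F, 7:T. ✗
3: successors {4, 7}; p there: 4:T, 7:T. ✓
4: successors {1, 4, 7}; p there: 1:T, 4:T, 7:T. ✓
5: successors {4}; p there: 4:T. ✓
6: successors {1, 3, 4, 5, 7}; p there: 1:T, 3:T, 4:T, 5:F, 7:T. ✗
7: successors {1, 3, 5, 6, 7}; p there: 1:T, 3:T, 5:F, 6:T, 7:T. ✗
8: successors {3, 4, 5, 6}; p there: 3:T, 4:T, 5:F, 6:T. ✗
Satisfying worlds: {3, 4, 5}.
So □p fails at the other 4 worlds.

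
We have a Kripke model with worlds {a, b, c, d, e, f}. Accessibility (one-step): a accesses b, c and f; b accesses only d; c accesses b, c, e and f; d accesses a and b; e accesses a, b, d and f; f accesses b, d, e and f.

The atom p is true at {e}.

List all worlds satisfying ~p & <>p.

a: ~p is T, <>p is F. ✗
b: ~p is T, <>p is F. ✗
c: ~p is T, <>p is T. ✓
d: ~p is T, <>p is F. ✗
e: ~p is F, <>p is F. ✗
f: ~p is T, <>p is T. ✓

{c, f}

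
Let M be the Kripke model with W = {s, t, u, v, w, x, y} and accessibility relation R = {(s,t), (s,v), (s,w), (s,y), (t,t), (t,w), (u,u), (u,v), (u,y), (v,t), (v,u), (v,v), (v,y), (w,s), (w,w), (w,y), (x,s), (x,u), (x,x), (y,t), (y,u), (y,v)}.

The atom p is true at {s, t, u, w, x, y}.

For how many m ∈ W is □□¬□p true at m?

s: successors {t, v, w, y}; □¬□p there: t:F, v:F, w:F, y:F. ✗
t: successors {t, w}; □¬□p there: t:F, w:F. ✗
u: successors {u, v, y}; □¬□p there: u:T, v:F, y:F. ✗
v: successors {t, u, v, y}; □¬□p there: t:F, u:T, v:F, y:F. ✗
w: successors {s, w, y}; □¬□p there: s:F, w:F, y:F. ✗
x: successors {s, u, x}; □¬□p there: s:F, u:T, x:F. ✗
y: successors {t, u, v}; □¬□p there: t:F, u:T, v:F. ✗
Satisfying worlds: ∅.

0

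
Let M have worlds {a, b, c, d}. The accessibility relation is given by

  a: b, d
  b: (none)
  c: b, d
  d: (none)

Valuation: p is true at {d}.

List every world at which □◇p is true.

a: successors {b, d}; ◇p there: b:F, d:F. ✗
b: no successors, so □◇p holds vacuously. ✓
c: successors {b, d}; ◇p there: b:F, d:F. ✗
d: no successors, so □◇p holds vacuously. ✓

{b, d}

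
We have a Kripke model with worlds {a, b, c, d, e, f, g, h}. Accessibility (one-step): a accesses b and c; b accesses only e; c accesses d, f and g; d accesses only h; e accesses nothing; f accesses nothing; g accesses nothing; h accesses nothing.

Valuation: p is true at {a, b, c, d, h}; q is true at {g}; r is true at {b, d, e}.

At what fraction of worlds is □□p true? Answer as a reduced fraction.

7/8

a: successors {b, c}; □p there: b:F, c:F. ✗
b: successors {e}; □p there: e:T. ✓
c: successors {d, f, g}; □p there: d:T, f:T, g:T. ✓
d: successors {h}; □p there: h:T. ✓
e: no successors, so □□p holds vacuously. ✓
f: no successors, so □□p holds vacuously. ✓
g: no successors, so □□p holds vacuously. ✓
h: no successors, so □□p holds vacuously. ✓
That's 7 of 8 worlds, so 7/8.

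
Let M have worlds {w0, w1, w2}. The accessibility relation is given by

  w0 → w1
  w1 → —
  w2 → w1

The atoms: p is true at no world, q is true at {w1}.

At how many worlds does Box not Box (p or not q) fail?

2

w0: successors {w1}; not Box (p or not q) there: w1:F. ✗
w1: no successors, so Box not Box (p or not q) holds vacuously. ✓
w2: successors {w1}; not Box (p or not q) there: w1:F. ✗
Satisfying worlds: {w1}.
So Box not Box (p or not q) fails at the other 2 worlds.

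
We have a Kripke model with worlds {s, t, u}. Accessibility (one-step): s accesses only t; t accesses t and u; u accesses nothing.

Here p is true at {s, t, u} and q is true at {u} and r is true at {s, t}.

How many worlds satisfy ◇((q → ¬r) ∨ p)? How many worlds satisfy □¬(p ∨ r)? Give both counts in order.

2 and 1

For ◇((q → ¬r) ∨ p):
s: successors {t}; (q → ¬r) ∨ p there: t:T. ✓
t: successors {t, u}; (q → ¬r) ∨ p there: t:T, u:T. ✓
u: no successors, so ◇((q → ¬r) ∨ p) fails. ✗
— 2 worlds.
For □¬(p ∨ r):
s: successors {t}; ¬(p ∨ r) there: t:F. ✗
t: successors {t, u}; ¬(p ∨ r) there: t:F, u:F. ✗
u: no successors, so □¬(p ∨ r) holds vacuously. ✓
— 1 world.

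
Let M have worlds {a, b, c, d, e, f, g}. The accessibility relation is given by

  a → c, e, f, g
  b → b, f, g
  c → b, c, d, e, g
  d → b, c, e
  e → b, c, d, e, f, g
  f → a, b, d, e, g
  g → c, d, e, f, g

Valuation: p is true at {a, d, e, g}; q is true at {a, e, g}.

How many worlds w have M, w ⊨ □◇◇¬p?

a: successors {c, e, f, g}; ◇◇¬p there: c:T, e:T, f:T, g:T. ✓
b: successors {b, f, g}; ◇◇¬p there: b:T, f:T, g:T. ✓
c: successors {b, c, d, e, g}; ◇◇¬p there: b:T, c:T, d:T, e:T, g:T. ✓
d: successors {b, c, e}; ◇◇¬p there: b:T, c:T, e:T. ✓
e: successors {b, c, d, e, f, g}; ◇◇¬p there: b:T, c:T, d:T, e:T, f:T, g:T. ✓
f: successors {a, b, d, e, g}; ◇◇¬p there: a:T, b:T, d:T, e:T, g:T. ✓
g: successors {c, d, e, f, g}; ◇◇¬p there: c:T, d:T, e:T, f:T, g:T. ✓
Satisfying worlds: {a, b, c, d, e, f, g}.

7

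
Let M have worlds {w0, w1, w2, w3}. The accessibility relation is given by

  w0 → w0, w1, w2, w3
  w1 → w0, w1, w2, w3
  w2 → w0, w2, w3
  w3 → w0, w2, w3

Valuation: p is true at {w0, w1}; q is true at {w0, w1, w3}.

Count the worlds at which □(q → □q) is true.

0

w0: successors {w0, w1, w2, w3}; q → □q there: w0:F, w1:F, w2:T, w3:F. ✗
w1: successors {w0, w1, w2, w3}; q → □q there: w0:F, w1:F, w2:T, w3:F. ✗
w2: successors {w0, w2, w3}; q → □q there: w0:F, w2:T, w3:F. ✗
w3: successors {w0, w2, w3}; q → □q there: w0:F, w2:T, w3:F. ✗
Satisfying worlds: ∅.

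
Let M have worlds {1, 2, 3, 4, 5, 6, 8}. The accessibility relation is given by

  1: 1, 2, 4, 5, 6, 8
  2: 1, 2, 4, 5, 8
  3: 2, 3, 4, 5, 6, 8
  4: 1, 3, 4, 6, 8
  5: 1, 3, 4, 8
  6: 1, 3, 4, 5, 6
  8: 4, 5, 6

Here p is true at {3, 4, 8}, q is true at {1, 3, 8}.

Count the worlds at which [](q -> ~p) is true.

1

1: successors {1, 2, 4, 5, 6, 8}; q -> ~p there: 1:T, 2:T, 4:T, 5:T, 6:T, 8:F. ✗
2: successors {1, 2, 4, 5, 8}; q -> ~p there: 1:T, 2:T, 4:T, 5:T, 8:F. ✗
3: successors {2, 3, 4, 5, 6, 8}; q -> ~p there: 2:T, 3:F, 4:T, 5:T, 6:T, 8:F. ✗
4: successors {1, 3, 4, 6, 8}; q -> ~p there: 1:T, 3:F, 4:T, 6:T, 8:F. ✗
5: successors {1, 3, 4, 8}; q -> ~p there: 1:T, 3:F, 4:T, 8:F. ✗
6: successors {1, 3, 4, 5, 6}; q -> ~p there: 1:T, 3:F, 4:T, 5:T, 6:T. ✗
8: successors {4, 5, 6}; q -> ~p there: 4:T, 5:T, 6:T. ✓
Satisfying worlds: {8}.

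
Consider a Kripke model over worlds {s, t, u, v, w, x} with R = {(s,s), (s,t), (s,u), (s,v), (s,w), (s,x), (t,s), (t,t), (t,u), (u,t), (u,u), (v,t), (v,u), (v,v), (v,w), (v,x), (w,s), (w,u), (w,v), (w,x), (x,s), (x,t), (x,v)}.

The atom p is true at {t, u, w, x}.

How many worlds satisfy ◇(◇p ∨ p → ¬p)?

s: successors {s, t, u, v, w, x}; ◇p ∨ p → ¬p there: s:T, t:F, u:F, v:T, w:F, x:F. ✓
t: successors {s, t, u}; ◇p ∨ p → ¬p there: s:T, t:F, u:F. ✓
u: successors {t, u}; ◇p ∨ p → ¬p there: t:F, u:F. ✗
v: successors {t, u, v, w, x}; ◇p ∨ p → ¬p there: t:F, u:F, v:T, w:F, x:F. ✓
w: successors {s, u, v, x}; ◇p ∨ p → ¬p there: s:T, u:F, v:T, x:F. ✓
x: successors {s, t, v}; ◇p ∨ p → ¬p there: s:T, t:F, v:T. ✓
Satisfying worlds: {s, t, v, w, x}.

5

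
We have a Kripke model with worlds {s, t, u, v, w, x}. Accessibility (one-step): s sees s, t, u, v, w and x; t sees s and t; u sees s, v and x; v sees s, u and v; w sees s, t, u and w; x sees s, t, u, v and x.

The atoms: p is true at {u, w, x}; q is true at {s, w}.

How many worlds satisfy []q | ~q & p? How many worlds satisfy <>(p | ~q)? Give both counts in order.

2 and 6

For []q | ~q & p:
s: []q is F, ~q & p is F. ✗
t: []q is F, ~q & p is F. ✗
u: []q is F, ~q & p is T. ✓
v: []q is F, ~q & p is F. ✗
w: []q is F, ~q & p is F. ✗
x: []q is F, ~q & p is T. ✓
— 2 worlds.
For <>(p | ~q):
s: successors {s, t, u, v, w, x}; p | ~q there: s:F, t:T, u:T, v:T, w:T, x:T. ✓
t: successors {s, t}; p | ~q there: s:F, t:T. ✓
u: successors {s, v, x}; p | ~q there: s:F, v:T, x:T. ✓
v: successors {s, u, v}; p | ~q there: s:F, u:T, v:T. ✓
w: successors {s, t, u, w}; p | ~q there: s:F, t:T, u:T, w:T. ✓
x: successors {s, t, u, v, x}; p | ~q there: s:F, t:T, u:T, v:T, x:T. ✓
— 6 worlds.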